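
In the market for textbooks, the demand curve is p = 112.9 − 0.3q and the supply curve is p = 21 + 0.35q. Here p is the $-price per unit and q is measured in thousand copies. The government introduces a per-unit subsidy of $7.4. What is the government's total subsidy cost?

$1130.49 thousand

Competitive equilibrium: 112.9 − 0.3q = 21 + 0.35q → q* = 141.3846, p* = 70.4846.
The subsidy lowers effective supply by 7.4: p = 13.6 + 0.35q.
New quantity: 112.9 − 0.3q = 13.6 + 0.35q → q' = 152.7692.
Total subsidy cost = 7.4 × 152.7692 = $1130.49 thousand.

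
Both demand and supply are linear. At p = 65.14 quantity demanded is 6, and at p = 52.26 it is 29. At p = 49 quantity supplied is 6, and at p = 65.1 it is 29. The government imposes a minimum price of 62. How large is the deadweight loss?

32.68

Demand slope = (52.26 − 65.14)/(29 − 6) = −0.56, so p = 68.5 − 0.56q.
Supply slope = (65.1 − 49)/(29 − 6) = 0.7, so p = 44.8 + 0.7q.
Competitive equilibrium: 68.5 − 0.56q = 44.8 + 0.7q → q* = 18.8095, p* = 57.9667.
At the floor p = 62, quantity demanded = (68.5 − 62)/0.56 = 11.6071.
Sellers' marginal cost at q' = 11.6071: 44.8 + 0.7·11.6071 = 52.925.
Δq = 18.8095 − 11.6071 = 7.2024; wedge = 62 − 52.925 = 9.075.
The triangle = ½ × 7.2024 × 9.075 = 32.68.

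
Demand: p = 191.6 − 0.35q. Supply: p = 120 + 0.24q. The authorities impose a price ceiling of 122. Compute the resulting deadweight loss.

Competitive equilibrium: 191.6 − 0.35q = 120 + 0.24q → q* = 121.3559, p* = 149.1254.
At the ceiling p = 122, quantity supplied = (122 − 120)/0.24 = 8.3333.
Willingness to pay at q' = 8.3333: 191.6 − 0.35·8.3333 = 188.6833.
Δq = 121.3559 − 8.3333 = 113.0226; wedge = 188.6833 − 122 = 66.6833.
DWL = ½ × 113.0226 × 66.6833 = 3768.36.

3768.36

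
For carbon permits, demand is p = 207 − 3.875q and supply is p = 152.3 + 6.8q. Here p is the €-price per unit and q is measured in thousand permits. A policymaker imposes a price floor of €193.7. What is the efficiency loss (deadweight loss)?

€15.28 thousand

Competitive equilibrium: 207 − 3.875q = 152.3 + 6.8q → q* = 5.1241, p* = 187.144.
At the floor p = 193.7, quantity demanded = (207 − 193.7)/3.875 = 3.4323.
Sellers' marginal cost at q' = 3.4323: 152.3 + 6.8·3.4323 = 175.6396.
Δq = 5.1241 − 3.4323 = 1.6918; wedge = 193.7 − 175.6396 = 18.0604.
The triangle = ½ × 1.6918 × 18.0604 = €15.28 thousand.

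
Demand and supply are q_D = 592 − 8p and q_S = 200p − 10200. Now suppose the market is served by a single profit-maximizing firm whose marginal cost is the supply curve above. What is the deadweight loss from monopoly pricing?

In inverse form: demand p = 74 − 0.125q, supply p = 51 + 0.005q.
Competitive equilibrium: 74 − 0.125q = 51 + 0.005q → q* = 176.9231, p* = 51.8846.
Marginal revenue: MR = 74 − 0.25q. Set MR = MC: 74 − 0.25q = 51 + 0.005q → q_m = 90.1961.
Price p_m = 74 − 0.125·90.1961 = 62.7255; MC(q_m) = 51 + 0.005·90.1961 = 51.451.
Competitive q* = 176.9231, so Δq = 86.727; wedge = 62.7255 − 51.451 = 11.2745.
DWL = ½ × 86.727 × 11.2745 = 488.90.

488.90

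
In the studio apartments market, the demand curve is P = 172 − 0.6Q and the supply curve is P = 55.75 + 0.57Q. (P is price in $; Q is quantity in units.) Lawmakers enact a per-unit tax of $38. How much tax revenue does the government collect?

$2541.45

Competitive equilibrium: 172 − 0.6Q = 55.75 + 0.57Q → Q* = 99.359, P* = 112.3846.
With the tax, the buyer price exceeds the seller price by 38: (172 − 0.6Q) − (55.75 + 0.57Q) = 38 → Q' = 66.8803.
Tax revenue = 38 × 66.8803 = $2541.45.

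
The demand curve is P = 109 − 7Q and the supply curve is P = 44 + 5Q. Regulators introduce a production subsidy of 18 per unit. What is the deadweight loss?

13.50

Competitive equilibrium: 109 − 7Q = 44 + 5Q → Q* = 5.4167, P* = 71.0833.
The subsidy lowers effective supply by 18: P = 26 + 5Q.
New quantity: 109 − 7Q = 26 + 5Q → Q' = 6.9167.
Overproduction ΔQ = 6.9167 − 5.4167 = 1.5; wedge = subsidy = 18.
DWL = ½ × 1.5 × 18 = 13.50.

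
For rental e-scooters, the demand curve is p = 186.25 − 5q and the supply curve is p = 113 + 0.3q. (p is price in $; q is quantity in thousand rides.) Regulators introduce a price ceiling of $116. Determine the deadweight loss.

Competitive equilibrium: 186.25 − 5q = 113 + 0.3q → q* = 13.8208, p* = 117.1462.
At the ceiling p = 116, quantity supplied = (116 − 113)/0.3 = 10.
Willingness to pay at q' = 10: 186.25 − 5·10 = 136.25.
Δq = 13.8208 − 10 = 3.8208; wedge = 136.25 − 116 = 20.25.
DWL = ½ × 3.8208 × 20.25 = $38.69 thousand.

$38.69 thousand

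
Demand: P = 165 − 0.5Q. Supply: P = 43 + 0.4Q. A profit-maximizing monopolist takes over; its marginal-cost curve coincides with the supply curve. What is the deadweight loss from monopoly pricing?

Competitive equilibrium: 165 − 0.5Q = 43 + 0.4Q → Q* = 135.55556, P* = 97.22222.
Marginal revenue: MR = 165 − Q. Set MR = MC: 165 − Q = 43 + 0.4Q → Q_m = 87.14286.
Price P_m = 165 − 0.5·87.14286 = 121.42857; MC(Q_m) = 43 + 0.4·87.14286 = 77.85714.
Competitive Q* = 135.55556, so ΔQ = 48.4127; wedge = 121.42857 − 77.85714 = 43.57143.
Welfare loss = ½ × 48.4127 × 43.57143 = 1054.71.

1054.71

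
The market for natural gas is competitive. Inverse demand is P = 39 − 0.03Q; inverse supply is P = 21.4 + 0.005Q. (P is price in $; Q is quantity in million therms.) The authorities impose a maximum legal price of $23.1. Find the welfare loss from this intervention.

Competitive equilibrium: 39 − 0.03Q = 21.4 + 0.005Q → Q* = 502.8571, P* = 23.9143.
At the ceiling P = 23.1, quantity supplied = (23.1 − 21.4)/0.005 = 340.
Willingness to pay at Q' = 340: 39 − 0.03·340 = 28.8.
ΔQ = 502.8571 − 340 = 162.8571; wedge = 28.8 − 23.1 = 5.7.
Welfare loss = ½ × 162.8571 × 5.7 = $464.14 million.

$464.14 million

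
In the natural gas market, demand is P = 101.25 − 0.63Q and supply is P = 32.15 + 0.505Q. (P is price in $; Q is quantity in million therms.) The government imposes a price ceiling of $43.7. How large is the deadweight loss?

Competitive equilibrium: 101.25 − 0.63Q = 32.15 + 0.505Q → Q* = 60.8811, P* = 62.8949.
At the ceiling P = 43.7, quantity supplied = (43.7 − 32.15)/0.505 = 22.8713.
Willingness to pay at Q' = 22.8713: 101.25 − 0.63·22.8713 = 86.8411.
ΔQ = 60.8811 − 22.8713 = 38.0098; wedge = 86.8411 − 43.7 = 43.1411.
The triangle = ½ × 38.0098 × 43.1411 = $819.89 million.

$819.89 million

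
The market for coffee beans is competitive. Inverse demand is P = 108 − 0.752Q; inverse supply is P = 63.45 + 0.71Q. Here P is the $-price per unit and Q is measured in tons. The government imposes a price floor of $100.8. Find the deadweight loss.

$319.23

Competitive equilibrium: 108 − 0.752Q = 63.45 + 0.71Q → Q* = 30.472, P* = 85.0851.
At the floor P = 100.8, quantity demanded = (108 − 100.8)/0.752 = 9.5745.
Sellers' marginal cost at Q' = 9.5745: 63.45 + 0.71·9.5745 = 70.2479.
ΔQ = 30.472 − 9.5745 = 20.8975; wedge = 100.8 − 70.2479 = 30.5521.
Deadweight loss = ½ × 20.8975 × 30.5521 = $319.23.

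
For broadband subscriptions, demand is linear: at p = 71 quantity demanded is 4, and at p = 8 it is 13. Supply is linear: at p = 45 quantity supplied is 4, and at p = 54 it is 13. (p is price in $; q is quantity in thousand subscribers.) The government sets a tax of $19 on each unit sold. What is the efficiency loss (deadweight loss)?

Demand slope = (8 − 71)/(13 − 4) = −7, so p = 99 − 7q.
Supply slope = (54 − 45)/(13 − 4) = 1, so p = 41 + q.
Competitive equilibrium: 99 − 7q = 41 + q → q* = 7.25, p* = 48.25.
With the tax, the buyer price exceeds the seller price by 19: (99 − 7q) − (41 + q) = 19 → q' = 4.875.
Δq = 7.25 − 4.875 = 2.375; the wedge equals the tax, 19.
Deadweight loss = ½ × 2.375 × 19 = $22.56 thousand.

$22.56 thousand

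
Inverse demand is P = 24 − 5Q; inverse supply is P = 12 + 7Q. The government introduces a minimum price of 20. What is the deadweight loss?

Competitive equilibrium: 24 − 5Q = 12 + 7Q → Q* = 1, P* = 19.
At the floor P = 20, quantity demanded = (24 − 20)/5 = 0.8.
Sellers' marginal cost at Q' = 0.8: 12 + 7·0.8 = 17.6.
ΔQ = 1 − 0.8 = 0.2; wedge = 20 − 17.6 = 2.4.
DWL = ½ × 0.2 × 2.4 = 0.24.

0.24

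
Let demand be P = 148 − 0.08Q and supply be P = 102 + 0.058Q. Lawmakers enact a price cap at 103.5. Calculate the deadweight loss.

6523.16

Competitive equilibrium: 148 − 0.08Q = 102 + 0.058Q → Q* = 333.3333, P* = 121.3333.
At the ceiling P = 103.5, quantity supplied = (103.5 − 102)/0.058 = 25.8621.
Willingness to pay at Q' = 25.8621: 148 − 0.08·25.8621 = 145.931.
ΔQ = 333.3333 − 25.8621 = 307.4712; wedge = 145.931 − 103.5 = 42.431.
Welfare loss = ½ × 307.4712 × 42.431 = 6523.16.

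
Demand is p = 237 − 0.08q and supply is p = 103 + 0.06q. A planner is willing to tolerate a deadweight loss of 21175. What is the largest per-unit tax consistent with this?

77

Competitive equilibrium: 237 − 0.08q = 103 + 0.06q → q* = 957.1429, p* = 160.4286.
A tax t gives Δq = t/0.14 and wedge t, so DWL = t²/0.28.
t²/0.28 = 21175 → t² = 5929 → t = 77.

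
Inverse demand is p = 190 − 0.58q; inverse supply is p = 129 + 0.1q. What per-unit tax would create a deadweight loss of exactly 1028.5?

Competitive equilibrium: 190 − 0.58q = 129 + 0.1q → q* = 89.7059, p* = 137.9706.
A tax t gives Δq = t/0.68 and wedge t, so DWL = t²/1.36.
t²/1.36 = 1028.5 → t² = 1398.76 → t = 37.4.

37.4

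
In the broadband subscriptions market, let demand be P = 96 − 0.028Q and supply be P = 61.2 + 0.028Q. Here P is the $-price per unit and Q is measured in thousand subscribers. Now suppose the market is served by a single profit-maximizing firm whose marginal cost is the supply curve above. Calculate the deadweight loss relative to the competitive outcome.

$1201.43 thousand

Competitive equilibrium: 96 − 0.028Q = 61.2 + 0.028Q → Q* = 621.4286, P* = 78.6.
Marginal revenue: MR = 96 − 0.056Q. Set MR = MC: 96 − 0.056Q = 61.2 + 0.028Q → Q_m = 414.2857.
Price P_m = 96 − 0.028·414.2857 = 84.4; MC(Q_m) = 61.2 + 0.028·414.2857 = 72.8.
Competitive Q* = 621.4286, so ΔQ = 207.1429; wedge = 84.4 − 72.8 = 11.6.
The triangle = ½ × 207.1429 × 11.6 = $1201.43 thousand.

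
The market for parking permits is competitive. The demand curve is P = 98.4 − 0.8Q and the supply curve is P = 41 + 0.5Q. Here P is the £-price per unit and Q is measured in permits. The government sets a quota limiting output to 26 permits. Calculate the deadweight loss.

£214.22

Competitive equilibrium: 98.4 − 0.8Q = 41 + 0.5Q → Q* = 44.15385, P* = 63.07692.
At Q = 26: demand price = 98.4 − 0.8·26 = 77.6; supply price = 41 + 0.5·26 = 54.
ΔQ = 44.15385 − 26 = 18.15385; wedge = 77.6 − 54 = 23.6.
The triangle = ½ × 18.15385 × 23.6 = £214.22.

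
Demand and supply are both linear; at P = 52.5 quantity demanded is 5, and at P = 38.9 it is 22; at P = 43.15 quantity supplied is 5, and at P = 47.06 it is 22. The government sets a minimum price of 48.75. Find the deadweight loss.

Demand slope = (38.9 − 52.5)/(22 − 5) = −0.8, so P = 56.5 − 0.8Q.
Supply slope = (47.06 − 43.15)/(22 − 5) = 0.23, so P = 42 + 0.23Q.
Competitive equilibrium: 56.5 − 0.8Q = 42 + 0.23Q → Q* = 14.0777, P* = 45.2379.
At the floor P = 48.75, quantity demanded = (56.5 − 48.75)/0.8 = 9.6875.
Sellers' marginal cost at Q' = 9.6875: 42 + 0.23·9.6875 = 44.2281.
ΔQ = 14.0777 − 9.6875 = 4.3902; wedge = 48.75 − 44.2281 = 4.5219.
The triangle = ½ × 4.3902 × 4.5219 = 9.93.

9.93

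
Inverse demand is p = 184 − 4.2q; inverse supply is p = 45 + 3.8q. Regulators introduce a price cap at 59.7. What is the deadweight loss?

729.71

Competitive equilibrium: 184 − 4.2q = 45 + 3.8q → q* = 17.375, p* = 111.025.
At the ceiling p = 59.7, quantity supplied = (59.7 − 45)/3.8 = 3.8684.
Willingness to pay at q' = 3.8684: 184 − 4.2·3.8684 = 167.7527.
Δq = 17.375 − 3.8684 = 13.5066; wedge = 167.7527 − 59.7 = 108.0527.
The triangle = ½ × 13.5066 × 108.0527 = 729.71.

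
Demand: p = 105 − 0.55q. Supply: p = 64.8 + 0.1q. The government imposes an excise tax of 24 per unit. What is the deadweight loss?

Competitive equilibrium: 105 − 0.55q = 64.8 + 0.1q → q* = 61.8462, p* = 70.9846.
With the tax, the buyer price exceeds the seller price by 24: (105 − 0.55q) − (64.8 + 0.1q) = 24 → q' = 24.9231.
Δq = 61.8462 − 24.9231 = 36.9231; the wedge equals the tax, 24.
Deadweight loss = ½ × 36.9231 × 24 = 443.08.

443.08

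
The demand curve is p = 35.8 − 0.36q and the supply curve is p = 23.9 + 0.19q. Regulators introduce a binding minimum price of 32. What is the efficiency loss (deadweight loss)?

Competitive equilibrium: 35.8 − 0.36q = 23.9 + 0.19q → q* = 21.6364, p* = 28.0109.
At the floor p = 32, quantity demanded = (35.8 − 32)/0.36 = 10.5556.
Sellers' marginal cost at q' = 10.5556: 23.9 + 0.19·10.5556 = 25.9056.
Δq = 21.6364 − 10.5556 = 11.0808; wedge = 32 − 25.9056 = 6.0944.
The triangle = ½ × 11.0808 × 6.0944 = 33.77.

33.77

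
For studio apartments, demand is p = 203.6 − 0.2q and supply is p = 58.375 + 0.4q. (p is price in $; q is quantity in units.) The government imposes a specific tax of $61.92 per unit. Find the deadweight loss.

Competitive equilibrium: 203.6 − 0.2q = 58.375 + 0.4q → q* = 242.0417, p* = 155.1917.
With the tax, the buyer price exceeds the seller price by 61.92: (203.6 − 0.2q) − (58.375 + 0.4q) = 61.92 → q' = 138.8417.
Δq = 242.0417 − 138.8417 = 103.2; the wedge equals the tax, 61.92.
Deadweight loss = ½ × 103.2 × 61.92 = $3195.072.

$3195.072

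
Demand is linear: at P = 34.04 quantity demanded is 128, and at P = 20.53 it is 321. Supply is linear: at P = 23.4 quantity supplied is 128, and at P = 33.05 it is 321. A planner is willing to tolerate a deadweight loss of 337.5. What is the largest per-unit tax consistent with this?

9

Demand slope = (20.53 − 34.04)/(321 − 128) = −0.07, so P = 43 − 0.07Q.
Supply slope = (33.05 − 23.4)/(321 − 128) = 0.05, so P = 17 + 0.05Q.
Competitive equilibrium: 43 − 0.07Q = 17 + 0.05Q → Q* = 216.6667, P* = 27.8333.
A tax t gives ΔQ = t/0.12 and wedge t, so DWL = t²/0.24.
t²/0.24 = 337.5 → t² = 81 → t = 9.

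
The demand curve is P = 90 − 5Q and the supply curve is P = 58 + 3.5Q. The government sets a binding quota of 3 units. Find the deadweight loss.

2.49

Competitive equilibrium: 90 − 5Q = 58 + 3.5Q → Q* = 3.7647, P* = 71.1765.
At Q = 3: demand price = 90 − 5·3 = 75; supply price = 58 + 3.5·3 = 68.5.
ΔQ = 3.7647 − 3 = 0.7647; wedge = 75 − 68.5 = 6.5.
The triangle = ½ × 0.7647 × 6.5 = 2.49.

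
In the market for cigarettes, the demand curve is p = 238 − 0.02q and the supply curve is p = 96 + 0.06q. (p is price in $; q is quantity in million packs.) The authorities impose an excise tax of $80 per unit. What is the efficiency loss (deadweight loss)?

$40000 million

Competitive equilibrium: 238 − 0.02q = 96 + 0.06q → q* = 1775, p* = 202.5.
With the tax, the buyer price exceeds the seller price by 80: (238 − 0.02q) − (96 + 0.06q) = 80 → q' = 775.
Δq = 1775 − 775 = 1000; the wedge equals the tax, 80.
The triangle = ½ × 1000 × 80 = $40000 million.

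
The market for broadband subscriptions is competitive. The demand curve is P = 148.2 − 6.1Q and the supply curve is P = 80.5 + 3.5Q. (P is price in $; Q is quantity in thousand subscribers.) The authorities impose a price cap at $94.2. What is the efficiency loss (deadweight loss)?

$47.26 thousand

Competitive equilibrium: 148.2 − 6.1Q = 80.5 + 3.5Q → Q* = 7.0521, P* = 105.1823.
At the ceiling P = 94.2, quantity supplied = (94.2 − 80.5)/3.5 = 3.9143.
Willingness to pay at Q' = 3.9143: 148.2 − 6.1·3.9143 = 124.3228.
ΔQ = 7.0521 − 3.9143 = 3.1378; wedge = 124.3228 − 94.2 = 30.1228.
Welfare loss = ½ × 3.1378 × 30.1228 = $47.26 thousand.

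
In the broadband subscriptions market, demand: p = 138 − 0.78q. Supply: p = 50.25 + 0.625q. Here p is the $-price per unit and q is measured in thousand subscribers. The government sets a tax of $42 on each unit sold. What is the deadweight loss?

$627.76 thousand

Competitive equilibrium: 138 − 0.78q = 50.25 + 0.625q → q* = 62.4555, p* = 89.2847.
With the tax, the buyer price exceeds the seller price by 42: (138 − 0.78q) − (50.25 + 0.625q) = 42 → q' = 32.5623.
Δq = 62.4555 − 32.5623 = 29.8932; the wedge equals the tax, 42.
Welfare loss = ½ × 29.8932 × 42 = $627.76 thousand.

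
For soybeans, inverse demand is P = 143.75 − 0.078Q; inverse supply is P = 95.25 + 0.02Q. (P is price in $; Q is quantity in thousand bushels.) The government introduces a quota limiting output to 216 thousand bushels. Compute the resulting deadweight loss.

$3811.42 thousand

Competitive equilibrium: 143.75 − 0.078Q = 95.25 + 0.02Q → Q* = 494.898, P* = 105.148.
At Q = 216: demand price = 143.75 − 0.078·216 = 126.902; supply price = 95.25 + 0.02·216 = 99.57.
ΔQ = 494.898 − 216 = 278.898; wedge = 126.902 − 99.57 = 27.332.
The triangle = ½ × 278.898 × 27.332 = $3811.42 thousand.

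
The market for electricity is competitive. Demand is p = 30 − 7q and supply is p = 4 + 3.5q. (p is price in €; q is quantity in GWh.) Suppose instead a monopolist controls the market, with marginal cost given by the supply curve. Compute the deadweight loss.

€5.15

Competitive equilibrium: 30 − 7q = 4 + 3.5q → q* = 2.4762, p* = 12.6667.
Marginal revenue: MR = 30 − 14q. Set MR = MC: 30 − 14q = 4 + 3.5q → q_m = 1.4857.
Price p_m = 30 − 7·1.4857 = 19.6001; MC(q_m) = 4 + 3.5·1.4857 = 9.2.
Competitive q* = 2.4762, so Δq = 0.9905; wedge = 19.6001 − 9.2 = 10.4001.
DWL = ½ × 0.9905 × 10.4001 = €5.15.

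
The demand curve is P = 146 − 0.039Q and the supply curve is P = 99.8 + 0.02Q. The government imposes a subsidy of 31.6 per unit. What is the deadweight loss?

Competitive equilibrium: 146 − 0.039Q = 99.8 + 0.02Q → Q* = 783.0508, P* = 115.461.
The subsidy lowers effective supply by 31.6: P = 68.2 + 0.02Q.
New quantity: 146 − 0.039Q = 68.2 + 0.02Q → Q' = 1318.6441.
Overproduction ΔQ = 1318.6441 − 783.0508 = 535.5933; wedge = subsidy = 31.6.
DWL = ½ × 535.5933 × 31.6 = 8462.37.

8462.37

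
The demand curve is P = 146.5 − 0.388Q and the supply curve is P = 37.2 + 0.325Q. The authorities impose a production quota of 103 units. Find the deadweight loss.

Competitive equilibrium: 146.5 − 0.388Q = 37.2 + 0.325Q → Q* = 153.2959, P* = 87.0212.
At Q = 103: demand price = 146.5 − 0.388·103 = 106.536; supply price = 37.2 + 0.325·103 = 70.675.
ΔQ = 153.2959 − 103 = 50.2959; wedge = 106.536 − 70.675 = 35.861.
The triangle = ½ × 50.2959 × 35.861 = 901.83.

901.83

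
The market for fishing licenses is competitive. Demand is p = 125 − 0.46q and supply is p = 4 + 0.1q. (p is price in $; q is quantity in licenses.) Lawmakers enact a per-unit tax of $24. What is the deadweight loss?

$514.29

Competitive equilibrium: 125 − 0.46q = 4 + 0.1q → q* = 216.0714, p* = 25.6071.
With the tax, the buyer price exceeds the seller price by 24: (125 − 0.46q) − (4 + 0.1q) = 24 → q' = 173.2143.
Δq = 216.0714 − 173.2143 = 42.8571; the wedge equals the tax, 24.
Deadweight loss = ½ × 42.8571 × 24 = $514.29.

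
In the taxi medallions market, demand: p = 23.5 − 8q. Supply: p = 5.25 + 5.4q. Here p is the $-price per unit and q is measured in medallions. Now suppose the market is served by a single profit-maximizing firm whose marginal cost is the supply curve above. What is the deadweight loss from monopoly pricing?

$1.74

Competitive equilibrium: 23.5 − 8q = 5.25 + 5.4q → q* = 1.3619, p* = 12.6045.
Marginal revenue: MR = 23.5 − 16q. Set MR = MC: 23.5 − 16q = 5.25 + 5.4q → q_m = 0.8528.
Price p_m = 23.5 − 8·0.8528 = 16.6776; MC(q_m) = 5.25 + 5.4·0.8528 = 9.8551.
Competitive q* = 1.3619, so Δq = 0.5091; wedge = 16.6776 − 9.8551 = 6.8225.
DWL = ½ × 0.5091 × 6.8225 = $1.74.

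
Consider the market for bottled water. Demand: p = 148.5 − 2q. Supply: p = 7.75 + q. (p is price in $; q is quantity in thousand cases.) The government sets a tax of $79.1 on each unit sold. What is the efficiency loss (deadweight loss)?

$1042.80 thousand

Competitive equilibrium: 148.5 − 2q = 7.75 + q → q* = 46.9167, p* = 54.6667.
With the tax, the buyer price exceeds the seller price by 79.1: (148.5 − 2q) − (7.75 + q) = 79.1 → q' = 20.55.
Δq = 46.9167 − 20.55 = 26.3667; the wedge equals the tax, 79.1.
DWL = ½ × 26.3667 × 79.1 = $1042.80 thousand.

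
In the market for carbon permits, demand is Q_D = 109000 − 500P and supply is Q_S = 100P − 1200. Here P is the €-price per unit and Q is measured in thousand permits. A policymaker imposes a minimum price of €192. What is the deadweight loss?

€104166.67 thousand

In inverse form: demand P = 218 − 0.002Q, supply P = 12 + 0.01Q.
Competitive equilibrium: 218 − 0.002Q = 12 + 0.01Q → Q* = 17166.6667, P* = 183.6667.
At the floor P = 192, quantity demanded = (218 − 192)/0.002 = 13000.
Sellers' marginal cost at Q' = 13000: 12 + 0.01·13000 = 142.
ΔQ = 17166.6667 − 13000 = 4166.6667; wedge = 192 − 142 = 50.
DWL = ½ × 4166.6667 × 50 = €104166.67 thousand.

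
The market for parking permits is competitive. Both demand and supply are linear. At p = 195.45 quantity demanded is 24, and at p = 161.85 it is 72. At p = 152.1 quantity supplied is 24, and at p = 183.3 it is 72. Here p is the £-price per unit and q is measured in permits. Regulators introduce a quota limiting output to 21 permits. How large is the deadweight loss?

Demand slope = (161.85 − 195.45)/(72 − 24) = −0.7, so p = 212.25 − 0.7q.
Supply slope = (183.3 − 152.1)/(72 − 24) = 0.65, so p = 136.5 + 0.65q.
Competitive equilibrium: 212.25 − 0.7q = 136.5 + 0.65q → q* = 56.1111, p* = 172.9722.
At q = 21: demand price = 212.25 − 0.7·21 = 197.55; supply price = 136.5 + 0.65·21 = 150.15.
Δq = 56.1111 − 21 = 35.1111; wedge = 197.55 − 150.15 = 47.4.
DWL = ½ × 35.1111 × 47.4 = £832.13.

£832.13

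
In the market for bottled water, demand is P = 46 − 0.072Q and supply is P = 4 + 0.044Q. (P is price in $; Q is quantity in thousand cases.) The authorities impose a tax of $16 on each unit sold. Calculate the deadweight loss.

$1103.45 thousand

Competitive equilibrium: 46 − 0.072Q = 4 + 0.044Q → Q* = 362.069, P* = 19.931.
With the tax, the buyer price exceeds the seller price by 16: (46 − 0.072Q) − (4 + 0.044Q) = 16 → Q' = 224.1379.
ΔQ = 362.069 − 224.1379 = 137.9311; the wedge equals the tax, 16.
Deadweight loss = ½ × 137.9311 × 16 = $1103.45 thousand.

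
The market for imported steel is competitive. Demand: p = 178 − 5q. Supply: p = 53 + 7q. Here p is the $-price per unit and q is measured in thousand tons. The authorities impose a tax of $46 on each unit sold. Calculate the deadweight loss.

Competitive equilibrium: 178 − 5q = 53 + 7q → q* = 10.4167, p* = 125.9167.
With the tax, the buyer price exceeds the seller price by 46: (178 − 5q) − (53 + 7q) = 46 → q' = 6.5833.
Δq = 10.4167 − 6.5833 = 3.8334; the wedge equals the tax, 46.
The triangle = ½ × 3.8334 × 46 = $88.17 thousand.

$88.17 thousand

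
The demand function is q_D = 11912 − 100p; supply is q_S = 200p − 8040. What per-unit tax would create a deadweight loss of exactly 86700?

In inverse form: demand p = 119.12 − 0.01q, supply p = 40.2 + 0.005q.
Competitive equilibrium: 119.12 − 0.01q = 40.2 + 0.005q → q* = 5261.3333, p* = 66.5067.
A tax t gives Δq = t/0.015 and wedge t, so DWL = t²/0.03.
t²/0.03 = 86700 → t² = 2601 → t = 51.

51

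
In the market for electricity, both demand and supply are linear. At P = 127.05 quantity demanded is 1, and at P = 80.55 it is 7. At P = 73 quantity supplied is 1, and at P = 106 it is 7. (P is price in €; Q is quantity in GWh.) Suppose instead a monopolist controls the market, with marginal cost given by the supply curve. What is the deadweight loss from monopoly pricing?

€23.28

Demand slope = (80.55 − 127.05)/(7 − 1) = −7.75, so P = 134.8 − 7.75Q.
Supply slope = (106 − 73)/(7 − 1) = 5.5, so P = 67.5 + 5.5Q.
Competitive equilibrium: 134.8 − 7.75Q = 67.5 + 5.5Q → Q* = 5.0792, P* = 95.4358.
Marginal revenue: MR = 134.8 − 15.5Q. Set MR = MC: 134.8 − 15.5Q = 67.5 + 5.5Q → Q_m = 3.2048.
Price P_m = 134.8 − 7.75·3.2048 = 109.9628; MC(Q_m) = 67.5 + 5.5·3.2048 = 85.1264.
Competitive Q* = 5.0792, so ΔQ = 1.8744; wedge = 109.9628 − 85.1264 = 24.8364.
DWL = ½ × 1.8744 × 24.8364 = €23.28.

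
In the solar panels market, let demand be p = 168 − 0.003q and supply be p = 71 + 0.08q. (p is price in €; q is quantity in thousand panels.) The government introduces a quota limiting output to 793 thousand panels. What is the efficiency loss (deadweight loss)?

Competitive equilibrium: 168 − 0.003q = 71 + 0.08q → q* = 1168.6747, p* = 164.494.
At q = 793: demand price = 168 − 0.003·793 = 165.621; supply price = 71 + 0.08·793 = 134.44.
Δq = 1168.6747 − 793 = 375.6747; wedge = 165.621 − 134.44 = 31.181.
The triangle = ½ × 375.6747 × 31.181 = €5856.96 thousand.

€5856.96 thousand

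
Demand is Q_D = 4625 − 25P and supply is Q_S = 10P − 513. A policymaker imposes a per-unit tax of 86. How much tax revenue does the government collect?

29301.43

In inverse form: demand P = 185 − 0.04Q, supply P = 51.3 + 0.1Q.
Competitive equilibrium: 185 − 0.04Q = 51.3 + 0.1Q → Q* = 955, P* = 146.8.
With the tax, the buyer price exceeds the seller price by 86: (185 − 0.04Q) − (51.3 + 0.1Q) = 86 → Q' = 340.7143.
Tax revenue = 86 × 340.7143 = 29301.43.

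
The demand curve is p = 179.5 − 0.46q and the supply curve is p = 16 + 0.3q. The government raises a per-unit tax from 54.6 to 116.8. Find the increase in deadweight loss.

7013.87

Competitive equilibrium: 179.5 − 0.46q = 16 + 0.3q → q* = 215.1316, p* = 80.5395.
For a per-unit tax t: Δq = t/0.76, so DWL = ½·t·(t/0.76) = t²/1.52.
At t = 54.6: DWL = 1961.289. At t = 116.8: DWL = 8975.158.
Increase = 8975.158 − 1961.289 = 7013.87.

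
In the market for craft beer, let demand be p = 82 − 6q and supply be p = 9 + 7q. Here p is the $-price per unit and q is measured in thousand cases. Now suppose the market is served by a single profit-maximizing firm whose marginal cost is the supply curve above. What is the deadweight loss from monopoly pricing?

Competitive equilibrium: 82 − 6q = 9 + 7q → q* = 5.6154, p* = 48.3077.
Marginal revenue: MR = 82 − 12q. Set MR = MC: 82 − 12q = 9 + 7q → q_m = 3.8421.
Price p_m = 82 − 6·3.8421 = 58.9474; MC(q_m) = 9 + 7·3.8421 = 35.8947.
Competitive q* = 5.6154, so Δq = 1.7733; wedge = 58.9474 − 35.8947 = 23.0527.
The triangle = ½ × 1.7733 × 23.0527 = $20.44 thousand.

$20.44 thousand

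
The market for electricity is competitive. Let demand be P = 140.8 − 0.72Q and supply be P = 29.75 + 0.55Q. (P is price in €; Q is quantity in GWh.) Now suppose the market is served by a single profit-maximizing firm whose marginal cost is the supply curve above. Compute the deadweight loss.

Competitive equilibrium: 140.8 − 0.72Q = 29.75 + 0.55Q → Q* = 87.4409, P* = 77.8425.
Marginal revenue: MR = 140.8 − 1.44Q. Set MR = MC: 140.8 − 1.44Q = 29.75 + 0.55Q → Q_m = 55.804.
Price P_m = 140.8 − 0.72·55.804 = 100.6211; MC(Q_m) = 29.75 + 0.55·55.804 = 60.4422.
Competitive Q* = 87.4409, so ΔQ = 31.6369; wedge = 100.6211 − 60.4422 = 40.1789.
DWL = ½ × 31.6369 × 40.1789 = €635.57.

€635.57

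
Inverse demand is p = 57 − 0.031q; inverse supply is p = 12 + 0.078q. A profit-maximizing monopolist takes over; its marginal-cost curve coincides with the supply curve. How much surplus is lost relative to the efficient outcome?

455.44

Competitive equilibrium: 57 − 0.031q = 12 + 0.078q → q* = 412.84404, p* = 44.20183.
Marginal revenue: MR = 57 − 0.062q. Set MR = MC: 57 − 0.062q = 12 + 0.078q → q_m = 321.42857.
Price p_m = 57 − 0.031·321.42857 = 47.03571; MC(q_m) = 12 + 0.078·321.42857 = 37.07143.
Competitive q* = 412.84404, so Δq = 91.41547; wedge = 47.03571 − 37.07143 = 9.96428.
The triangle = ½ × 91.41547 × 9.96428 = 455.44.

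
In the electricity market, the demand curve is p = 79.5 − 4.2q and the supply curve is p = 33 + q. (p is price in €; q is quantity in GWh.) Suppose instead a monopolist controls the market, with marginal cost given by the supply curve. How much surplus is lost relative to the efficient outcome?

€41.51

Competitive equilibrium: 79.5 − 4.2q = 33 + q → q* = 8.9423, p* = 41.9423.
Marginal revenue: MR = 79.5 − 8.4q. Set MR = MC: 79.5 − 8.4q = 33 + q → q_m = 4.9468.
Price p_m = 79.5 − 4.2·4.9468 = 58.7234; MC(q_m) = 33 + 1·4.9468 = 37.9468.
Competitive q* = 8.9423, so Δq = 3.9955; wedge = 58.7234 − 37.9468 = 20.7766.
The triangle = ½ × 3.9955 × 20.7766 = €41.51.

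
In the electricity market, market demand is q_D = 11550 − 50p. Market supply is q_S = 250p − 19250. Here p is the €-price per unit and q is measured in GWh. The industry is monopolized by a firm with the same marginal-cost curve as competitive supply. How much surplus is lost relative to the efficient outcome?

In inverse form: demand p = 231 − 0.02q, supply p = 77 + 0.004q.
Competitive equilibrium: 231 − 0.02q = 77 + 0.004q → q* = 6416.6667, p* = 102.6667.
Marginal revenue: MR = 231 − 0.04q. Set MR = MC: 231 − 0.04q = 77 + 0.004q → q_m = 3500.
Price p_m = 231 − 0.02·3500 = 161; MC(q_m) = 77 + 0.004·3500 = 91.
Competitive q* = 6416.6667, so Δq = 2916.6667; wedge = 161 − 91 = 70.
Welfare loss = ½ × 2916.6667 × 70 = €102083.33.

€102083.33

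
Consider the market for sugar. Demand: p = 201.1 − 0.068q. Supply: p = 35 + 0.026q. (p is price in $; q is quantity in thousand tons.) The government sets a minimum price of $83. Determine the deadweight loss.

$43.03 thousand

Competitive equilibrium: 201.1 − 0.068q = 35 + 0.026q → q* = 1767.0213, p* = 80.9426.
At the floor p = 83, quantity demanded = (201.1 − 83)/0.068 = 1736.7647.
Sellers' marginal cost at q' = 1736.7647: 35 + 0.026·1736.7647 = 80.1559.
Δq = 1767.0213 − 1736.7647 = 30.2566; wedge = 83 − 80.1559 = 2.8441.
Welfare loss = ½ × 30.2566 × 2.8441 = $43.03 thousand.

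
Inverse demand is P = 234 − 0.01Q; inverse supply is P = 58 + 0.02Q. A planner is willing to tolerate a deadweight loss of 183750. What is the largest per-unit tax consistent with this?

Competitive equilibrium: 234 − 0.01Q = 58 + 0.02Q → Q* = 5866.6667, P* = 175.3333.
A tax t gives ΔQ = t/0.03 and wedge t, so DWL = t²/0.06.
t²/0.06 = 183750 → t² = 11025 → t = 105.

105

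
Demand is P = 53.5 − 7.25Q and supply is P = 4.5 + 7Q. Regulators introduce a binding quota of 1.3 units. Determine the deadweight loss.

Competitive equilibrium: 53.5 − 7.25Q = 4.5 + 7Q → Q* = 3.4386, P* = 28.5702.
At Q = 1.3: demand price = 53.5 − 7.25·1.3 = 44.075; supply price = 4.5 + 7·1.3 = 13.6.
ΔQ = 3.4386 − 1.3 = 2.1386; wedge = 44.075 − 13.6 = 30.475.
The triangle = ½ × 2.1386 × 30.475 = 32.59.

32.59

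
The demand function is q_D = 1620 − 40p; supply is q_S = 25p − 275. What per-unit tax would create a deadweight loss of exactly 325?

6.5

In inverse form: demand p = 40.5 − 0.025q, supply p = 11 + 0.04q.
Competitive equilibrium: 40.5 − 0.025q = 11 + 0.04q → q* = 453.8462, p* = 29.1538.
A tax t gives Δq = t/0.065 and wedge t, so DWL = t²/0.13.
t²/0.13 = 325 → t² = 42.25 → t = 6.5.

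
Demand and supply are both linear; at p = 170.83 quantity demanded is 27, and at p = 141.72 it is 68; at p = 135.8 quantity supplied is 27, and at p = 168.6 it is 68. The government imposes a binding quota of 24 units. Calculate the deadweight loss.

Demand slope = (141.72 − 170.83)/(68 − 27) = −0.71, so p = 190 − 0.71q.
Supply slope = (168.6 − 135.8)/(68 − 27) = 0.8, so p = 114.2 + 0.8q.
Competitive equilibrium: 190 − 0.71q = 114.2 + 0.8q → q* = 50.1987, p* = 154.3589.
At q = 24: demand price = 190 − 0.71·24 = 172.96; supply price = 114.2 + 0.8·24 = 133.4.
Δq = 50.1987 − 24 = 26.1987; wedge = 172.96 − 133.4 = 39.56.
The triangle = ½ × 26.1987 × 39.56 = 518.21.

518.21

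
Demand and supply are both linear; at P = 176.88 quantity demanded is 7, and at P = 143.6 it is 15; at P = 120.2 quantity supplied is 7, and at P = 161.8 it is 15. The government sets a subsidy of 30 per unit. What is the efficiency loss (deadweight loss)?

Demand slope = (143.6 − 176.88)/(15 − 7) = −4.16, so P = 206 − 4.16Q.
Supply slope = (161.8 − 120.2)/(15 − 7) = 5.2, so P = 83.8 + 5.2Q.
Competitive equilibrium: 206 − 4.16Q = 83.8 + 5.2Q → Q* = 13.0556, P* = 151.6889.
The subsidy lowers effective supply by 30: P = 53.8 + 5.2Q.
New quantity: 206 − 4.16Q = 53.8 + 5.2Q → Q' = 16.2607.
Overproduction ΔQ = 16.2607 − 13.0556 = 3.2051; wedge = subsidy = 30.
DWL = ½ × 3.2051 × 30 = 48.08.

48.08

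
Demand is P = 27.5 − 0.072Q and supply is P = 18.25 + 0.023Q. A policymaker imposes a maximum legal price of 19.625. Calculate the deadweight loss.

67.10

Competitive equilibrium: 27.5 − 0.072Q = 18.25 + 0.023Q → Q* = 97.3684, P* = 20.4895.
At the ceiling P = 19.625, quantity supplied = (19.625 − 18.25)/0.023 = 59.7826.
Willingness to pay at Q' = 59.7826: 27.5 − 0.072·59.7826 = 23.1957.
ΔQ = 97.3684 − 59.7826 = 37.5858; wedge = 23.1957 − 19.625 = 3.5707.
The triangle = ½ × 37.5858 × 3.5707 = 67.10.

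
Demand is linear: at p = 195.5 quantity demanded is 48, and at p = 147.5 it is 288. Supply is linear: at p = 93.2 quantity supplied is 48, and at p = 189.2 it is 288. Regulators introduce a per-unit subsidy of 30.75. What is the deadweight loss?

Demand slope = (147.5 − 195.5)/(288 − 48) = −0.2, so p = 205.1 − 0.2q.
Supply slope = (189.2 − 93.2)/(288 − 48) = 0.4, so p = 74 + 0.4q.
Competitive equilibrium: 205.1 − 0.2q = 74 + 0.4q → q* = 218.5, p* = 161.4.
The subsidy lowers effective supply by 30.75: p = 43.25 + 0.4q.
New quantity: 205.1 − 0.2q = 43.25 + 0.4q → q' = 269.75.
Overproduction Δq = 269.75 − 218.5 = 51.25; wedge = subsidy = 30.75.
Deadweight loss = ½ × 51.25 × 30.75 = 787.97.

787.97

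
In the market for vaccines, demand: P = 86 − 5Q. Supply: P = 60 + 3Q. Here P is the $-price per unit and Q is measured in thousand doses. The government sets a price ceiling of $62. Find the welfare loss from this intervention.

$26.69 thousand

Competitive equilibrium: 86 − 5Q = 60 + 3Q → Q* = 3.25, P* = 69.75.
At the ceiling P = 62, quantity supplied = (62 − 60)/3 = 0.6667.
Willingness to pay at Q' = 0.6667: 86 − 5·0.6667 = 82.6665.
ΔQ = 3.25 − 0.6667 = 2.5833; wedge = 82.6665 − 62 = 20.6665.
The triangle = ½ × 2.5833 × 20.6665 = $26.69 thousand.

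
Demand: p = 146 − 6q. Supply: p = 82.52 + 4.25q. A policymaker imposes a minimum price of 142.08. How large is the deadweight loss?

157.29

Competitive equilibrium: 146 − 6q = 82.52 + 4.25q → q* = 6.1932, p* = 108.841.
At the floor p = 142.08, quantity demanded = (146 − 142.08)/6 = 0.6533.
Sellers' marginal cost at q' = 0.6533: 82.52 + 4.25·0.6533 = 85.2965.
Δq = 6.1932 − 0.6533 = 5.5399; wedge = 142.08 − 85.2965 = 56.7835.
The triangle = ½ × 5.5399 × 56.7835 = 157.29.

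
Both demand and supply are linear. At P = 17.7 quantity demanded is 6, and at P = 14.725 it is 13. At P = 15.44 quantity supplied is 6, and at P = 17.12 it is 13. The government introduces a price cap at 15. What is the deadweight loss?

9.10

Demand slope = (14.725 − 17.7)/(13 − 6) = −0.425, so P = 20.25 − 0.425Q.
Supply slope = (17.12 − 15.44)/(13 − 6) = 0.24, so P = 14 + 0.24Q.
Competitive equilibrium: 20.25 − 0.425Q = 14 + 0.24Q → Q* = 9.3985, P* = 16.2556.
At the ceiling P = 15, quantity supplied = (15 − 14)/0.24 = 4.1667.
Willingness to pay at Q' = 4.1667: 20.25 − 0.425·4.1667 = 18.4792.
ΔQ = 9.3985 − 4.1667 = 5.2318; wedge = 18.4792 − 15 = 3.4792.
Deadweight loss = ½ × 5.2318 × 3.4792 = 9.10.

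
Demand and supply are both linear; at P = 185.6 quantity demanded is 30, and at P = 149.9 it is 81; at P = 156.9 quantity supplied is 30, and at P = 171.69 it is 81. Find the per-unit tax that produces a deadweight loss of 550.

Demand slope = (149.9 − 185.6)/(81 − 30) = −0.7, so P = 206.6 − 0.7Q.
Supply slope = (171.69 − 156.9)/(81 − 30) = 0.29, so P = 148.2 + 0.29Q.
Competitive equilibrium: 206.6 − 0.7Q = 148.2 + 0.29Q → Q* = 58.9899, P* = 165.3071.
A tax t gives ΔQ = t/0.99 and wedge t, so DWL = t²/1.98.
t²/1.98 = 550 → t² = 1089 → t = 33.

33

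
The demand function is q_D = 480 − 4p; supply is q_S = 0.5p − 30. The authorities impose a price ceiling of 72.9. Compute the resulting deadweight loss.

459.80

In inverse form: demand p = 120 − 0.25q, supply p = 60 + 2q.
Competitive equilibrium: 120 − 0.25q = 60 + 2q → q* = 26.6667, p* = 113.3333.
At the ceiling p = 72.9, quantity supplied = (72.9 − 60)/2 = 6.45.
Willingness to pay at q' = 6.45: 120 − 0.25·6.45 = 118.3875.
Δq = 26.6667 − 6.45 = 20.2167; wedge = 118.3875 − 72.9 = 45.4875.
The triangle = ½ × 20.2167 × 45.4875 = 459.80.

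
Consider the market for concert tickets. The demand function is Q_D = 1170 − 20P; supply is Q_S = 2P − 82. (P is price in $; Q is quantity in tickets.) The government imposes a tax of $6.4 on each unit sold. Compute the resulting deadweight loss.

$37.24

In inverse form: demand P = 58.5 − 0.05Q, supply P = 41 + 0.5Q.
Competitive equilibrium: 58.5 − 0.05Q = 41 + 0.5Q → Q* = 31.8182, P* = 56.9091.
With the tax, the buyer price exceeds the seller price by 6.4: (58.5 − 0.05Q) − (41 + 0.5Q) = 6.4 → Q' = 20.1818.
ΔQ = 31.8182 − 20.1818 = 11.6364; the wedge equals the tax, 6.4.
DWL = ½ × 11.6364 × 6.4 = $37.24.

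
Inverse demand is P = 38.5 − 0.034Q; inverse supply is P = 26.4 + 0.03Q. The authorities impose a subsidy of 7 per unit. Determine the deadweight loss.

382.81

Competitive equilibrium: 38.5 − 0.034Q = 26.4 + 0.03Q → Q* = 189.0625, P* = 32.0719.
The subsidy lowers effective supply by 7: P = 19.4 + 0.03Q.
New quantity: 38.5 − 0.034Q = 19.4 + 0.03Q → Q' = 298.4375.
Overproduction ΔQ = 298.4375 − 189.0625 = 109.375; wedge = subsidy = 7.
DWL = ½ × 109.375 × 7 = 382.81.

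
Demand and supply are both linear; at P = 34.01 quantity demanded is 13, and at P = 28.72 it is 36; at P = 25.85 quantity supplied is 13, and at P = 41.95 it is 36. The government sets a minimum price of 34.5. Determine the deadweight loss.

55.29

Demand slope = (28.72 − 34.01)/(36 − 13) = −0.23, so P = 37 − 0.23Q.
Supply slope = (41.95 − 25.85)/(36 − 13) = 0.7, so P = 16.75 + 0.7Q.
Competitive equilibrium: 37 − 0.23Q = 16.75 + 0.7Q → Q* = 21.7742, P* = 31.9919.
At the floor P = 34.5, quantity demanded = (37 − 34.5)/0.23 = 10.8696.
Sellers' marginal cost at Q' = 10.8696: 16.75 + 0.7·10.8696 = 24.3587.
ΔQ = 21.7742 − 10.8696 = 10.9046; wedge = 34.5 − 24.3587 = 10.1413.
DWL = ½ × 10.9046 × 10.1413 = 55.29.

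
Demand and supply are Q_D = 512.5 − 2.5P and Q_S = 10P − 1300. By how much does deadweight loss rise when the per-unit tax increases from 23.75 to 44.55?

1420.64

In inverse form: demand P = 205 − 0.4Q, supply P = 130 + 0.1Q.
Competitive equilibrium: 205 − 0.4Q = 130 + 0.1Q → Q* = 150, P* = 145.
For a per-unit tax t: ΔQ = t/0.5, so DWL = ½·t·(t/0.5) = t²/1.
At t = 23.75: DWL = 564.063. At t = 44.55: DWL = 1984.703.
Increase = 1984.703 − 564.063 = 1420.64.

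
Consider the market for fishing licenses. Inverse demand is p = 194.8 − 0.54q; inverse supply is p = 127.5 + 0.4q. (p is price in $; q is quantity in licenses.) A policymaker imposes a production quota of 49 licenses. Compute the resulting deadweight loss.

$239.97

Competitive equilibrium: 194.8 − 0.54q = 127.5 + 0.4q → q* = 71.5957, p* = 156.1383.
At q = 49: demand price = 194.8 − 0.54·49 = 168.34; supply price = 127.5 + 0.4·49 = 147.1.
Δq = 71.5957 − 49 = 22.5957; wedge = 168.34 − 147.1 = 21.24.
The triangle = ½ × 22.5957 × 21.24 = $239.97.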